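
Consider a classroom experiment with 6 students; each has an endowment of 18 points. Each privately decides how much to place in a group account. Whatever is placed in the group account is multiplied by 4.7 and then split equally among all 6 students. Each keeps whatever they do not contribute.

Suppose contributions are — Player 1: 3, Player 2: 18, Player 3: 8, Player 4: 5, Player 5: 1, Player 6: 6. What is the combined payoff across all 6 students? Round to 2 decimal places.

259.70 points

Total contributed: 3 + 18 + 8 + 5 + 1 + 6 = 41; total kept: 6 × 18 − 41 = 67.
The group account pays out 4.7 × 41 = 192.70 in aggregate.
Group total = 67 + 192.70 = 259.70.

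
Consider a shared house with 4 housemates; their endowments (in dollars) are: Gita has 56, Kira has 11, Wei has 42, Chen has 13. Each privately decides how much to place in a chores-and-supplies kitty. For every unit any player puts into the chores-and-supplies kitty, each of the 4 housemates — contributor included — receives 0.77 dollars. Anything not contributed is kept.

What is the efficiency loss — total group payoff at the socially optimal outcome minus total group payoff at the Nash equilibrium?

The private return per contributed unit is 0.77 < 1 for everyone, so the Nash equilibrium is zero contribution and the group total is Σ E_j = 56 + 11 + 42 + 13 = 122.
Each contributed unit returns 3.080 to the group, so the social optimum is full contribution by everyone: group total = 3.080 × 122 = 375.76.
Efficiency loss = (3.080 − 1) × 122 = 253.76.

253.76 dollars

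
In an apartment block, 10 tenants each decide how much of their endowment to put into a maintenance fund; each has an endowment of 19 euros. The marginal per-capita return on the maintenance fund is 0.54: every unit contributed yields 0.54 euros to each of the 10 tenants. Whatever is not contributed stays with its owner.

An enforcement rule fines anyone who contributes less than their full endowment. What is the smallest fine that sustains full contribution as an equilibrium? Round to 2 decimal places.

8.74 euros

Given the others contribute fully, the best deviation is to contribute 0 (any partial contribution still incurs the fine and gives up units whose private return 0.54 is below 1).
Deviating from 19 to 0 saves 19 euros but forfeits the deviator's share of the drop in the maintenance fund: 0.54 × 19 = 10.26.
So the deviation gain is 19 − 10.26 = 8.74, and the fine must be at least 8.74 euros to wipe it out.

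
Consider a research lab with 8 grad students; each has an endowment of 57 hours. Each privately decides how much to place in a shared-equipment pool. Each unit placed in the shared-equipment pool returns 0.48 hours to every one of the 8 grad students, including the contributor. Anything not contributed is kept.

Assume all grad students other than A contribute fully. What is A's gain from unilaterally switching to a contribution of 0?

29.64 hours

Switching from a contribution of 57 to 0 lets A keep an extra 57 hours, but lowers the shared-equipment pool by 57, which costs A their own share of that drop: 0.48 × 57 = 27.36.
Net gain = 57 − 27.36 = 29.64. The private return per contributed unit (0.48) is below 1, so free-riding is indeed the best response regardless of what the others do.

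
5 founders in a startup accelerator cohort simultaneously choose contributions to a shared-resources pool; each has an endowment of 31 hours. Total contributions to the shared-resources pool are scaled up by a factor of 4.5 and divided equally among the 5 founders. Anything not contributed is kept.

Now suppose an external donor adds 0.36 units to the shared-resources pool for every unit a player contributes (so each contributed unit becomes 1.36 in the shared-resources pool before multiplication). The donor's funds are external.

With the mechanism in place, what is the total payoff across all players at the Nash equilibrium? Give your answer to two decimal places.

The effective private return per unit is now 4.5 × 1.36 / 5 = 1.2240 > 1, so every player's dominant strategy flips to full contribution.
At the Nash equilibrium everyone contributes 31. Group total payoff = 4.5 × 1.36 × 155 = 948.60.

948.60 hours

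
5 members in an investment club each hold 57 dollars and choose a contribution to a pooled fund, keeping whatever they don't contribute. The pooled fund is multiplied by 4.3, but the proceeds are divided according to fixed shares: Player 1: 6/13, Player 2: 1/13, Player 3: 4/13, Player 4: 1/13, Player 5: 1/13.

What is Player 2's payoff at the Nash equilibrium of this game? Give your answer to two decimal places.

94.71 dollars

A player with share s gets back 4.3·s per unit contributed, so full contribution is dominant for anyone with s > 1/4.3 = 0.2326 and zero contribution is dominant for anyone below.
Player 1 and Player 3 are above the threshold, contributing 57 each; the remaining 3 contribute 0. Total contributed: 114.
Player 2 keeps 57 and receives 4.3 × 114 × 1/13 = 37.71 from the pooled fund, for a payoff of 94.71.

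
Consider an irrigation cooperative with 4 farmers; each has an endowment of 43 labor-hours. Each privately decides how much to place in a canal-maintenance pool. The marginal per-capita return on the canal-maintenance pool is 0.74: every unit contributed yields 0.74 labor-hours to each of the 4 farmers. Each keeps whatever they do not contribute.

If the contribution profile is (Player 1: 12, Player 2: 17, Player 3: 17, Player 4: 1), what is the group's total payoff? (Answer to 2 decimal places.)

264.12 labor-hours

Total contributed: 12 + 17 + 17 + 1 = 47; total kept: 4 × 43 − 47 = 125.
The canal-maintenance pool pays out 0.74 × 4 × 47 = 139.12 in aggregate.
Group total = 125 + 139.12 = 264.12.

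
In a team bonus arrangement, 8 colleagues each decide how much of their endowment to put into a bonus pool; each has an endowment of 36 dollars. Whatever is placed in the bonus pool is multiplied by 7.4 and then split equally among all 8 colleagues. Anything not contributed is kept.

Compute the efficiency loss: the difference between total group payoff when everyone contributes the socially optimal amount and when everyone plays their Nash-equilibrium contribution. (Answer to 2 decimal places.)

Each contributed unit returns 7.4/8 = 0.9250 to its contributor — below 1 — so contributing 0 is dominant for every player. At the Nash equilibrium everyone keeps their 36, and the group total is 8 × 36 = 288.
Each contributed unit returns 7.400 to the group as a whole (0.9250 to each of 8 players), which exceeds 1, so the social optimum is full contribution: group total = 7.400 × 288 = 2131.20.
Efficiency loss = 2131.20 − 288 = 1843.20.

1843.20 dollars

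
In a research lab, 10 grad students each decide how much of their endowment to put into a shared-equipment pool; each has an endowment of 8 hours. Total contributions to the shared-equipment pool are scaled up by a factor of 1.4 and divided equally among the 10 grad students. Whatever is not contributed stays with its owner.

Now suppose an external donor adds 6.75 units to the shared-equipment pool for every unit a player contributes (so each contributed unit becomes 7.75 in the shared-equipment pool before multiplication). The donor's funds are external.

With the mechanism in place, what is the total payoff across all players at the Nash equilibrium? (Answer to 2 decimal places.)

The effective private return per unit is now 1.4 × 7.75 / 10 = 1.0850 > 1, so every player's dominant strategy flips to full contribution.
So the Nash equilibrium is full contribution by all 10; the group earns 1.4 × 7.75 × 80 = 868.00.

868.00 hours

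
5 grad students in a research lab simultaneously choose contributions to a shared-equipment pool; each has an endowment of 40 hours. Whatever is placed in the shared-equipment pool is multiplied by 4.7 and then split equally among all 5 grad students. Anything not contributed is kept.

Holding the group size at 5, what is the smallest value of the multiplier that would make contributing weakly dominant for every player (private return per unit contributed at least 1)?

A contributed unit returns (multiplier)/5 to its contributor.
This reaches 1 exactly when the multiplier is 5.

5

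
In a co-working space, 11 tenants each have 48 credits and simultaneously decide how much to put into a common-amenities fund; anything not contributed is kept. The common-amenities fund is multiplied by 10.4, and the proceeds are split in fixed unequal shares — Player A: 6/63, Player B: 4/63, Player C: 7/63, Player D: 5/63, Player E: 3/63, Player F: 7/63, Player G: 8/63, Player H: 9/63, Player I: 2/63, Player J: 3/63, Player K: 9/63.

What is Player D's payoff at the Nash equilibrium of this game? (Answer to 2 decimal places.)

246.10 credits

Player j's private return per contributed unit is 10.4 × (j's share). Contributing is weakly dominant for j when that share is at least 1/10.4 = 0.0962, and contributing 0 is dominant otherwise.
Player C, Player F, Player G, Player H and Player K clear that bar, contributing 48 each; the remaining 6 contribute 0. Total contributed: 240.
Player D keeps 48 and receives 10.4 × 240 × 5/63 = 198.10 from the common-amenities fund, for a payoff of 246.10.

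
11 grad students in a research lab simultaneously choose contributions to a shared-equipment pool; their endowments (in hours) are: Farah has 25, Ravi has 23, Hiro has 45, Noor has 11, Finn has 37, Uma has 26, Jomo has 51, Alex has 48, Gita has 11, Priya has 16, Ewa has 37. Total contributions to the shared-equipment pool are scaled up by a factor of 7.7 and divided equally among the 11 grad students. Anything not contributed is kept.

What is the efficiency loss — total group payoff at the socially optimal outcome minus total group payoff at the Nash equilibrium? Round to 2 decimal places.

The private return per contributed unit is 7.7/11 = 0.7000 < 1 for every player regardless of endowment, so the Nash equilibrium is zero contribution and the group total is Σ E_j = 25 + 23 + 45 + 11 + 37 + 26 + 51 + 48 + 11 + 16 + 37 = 330.
Each contributed unit returns 7.700 to the group, so the social optimum is full contribution by everyone: group total = 7.700 × 330 = 2541.00.
Efficiency loss = (7.700 − 1) × 330 = 2211.00.

2211.00 hours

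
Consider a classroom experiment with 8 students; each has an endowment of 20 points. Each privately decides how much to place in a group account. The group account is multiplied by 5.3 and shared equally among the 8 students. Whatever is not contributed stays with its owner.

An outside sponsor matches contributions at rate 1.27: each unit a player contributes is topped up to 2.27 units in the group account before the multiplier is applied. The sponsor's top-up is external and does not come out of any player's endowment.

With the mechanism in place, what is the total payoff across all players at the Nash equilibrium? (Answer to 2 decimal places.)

1924.96 points

Under the mechanism each unit contributed yields 5.3 × 2.27 / 8 = 1.5039 back to its contributor per unit of net cost, which exceeds 1, making full contribution the dominant choice for everyone.
So the Nash equilibrium is full contribution by all 8; the group earns 5.3 × 2.27 × 160 = 1924.96.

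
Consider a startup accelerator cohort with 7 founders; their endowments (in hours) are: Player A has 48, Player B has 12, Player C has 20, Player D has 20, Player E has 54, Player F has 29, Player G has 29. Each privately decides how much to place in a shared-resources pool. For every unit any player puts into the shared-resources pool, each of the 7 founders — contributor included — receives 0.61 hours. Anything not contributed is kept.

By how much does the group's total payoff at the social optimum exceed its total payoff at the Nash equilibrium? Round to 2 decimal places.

693.24 hours

The private return per contributed unit is 0.61 < 1 for everyone, so the Nash equilibrium is zero contribution and the group total is Σ E_j = 48 + 12 + 20 + 20 + 54 + 29 + 29 = 212.
Each contributed unit returns 4.270 to the group, so the social optimum is full contribution by everyone: group total = 4.270 × 212 = 905.24.
Efficiency loss = (4.270 − 1) × 212 = 693.24.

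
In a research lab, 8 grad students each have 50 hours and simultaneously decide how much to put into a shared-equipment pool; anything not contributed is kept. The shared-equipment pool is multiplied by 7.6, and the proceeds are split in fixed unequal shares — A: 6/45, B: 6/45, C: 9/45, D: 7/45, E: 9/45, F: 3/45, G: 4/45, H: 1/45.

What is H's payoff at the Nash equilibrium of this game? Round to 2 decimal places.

92.22 hours

For player j, contributing a unit is worthwhile iff 7.6 × (j's share) ≥ 1, i.e. iff j's share is at least 0.1316.
The shares above 0.1316 belong to A, B, C, D and E, contributing 50 each; the remaining 3 contribute 0. Total contributed: 250.
H keeps 50 and receives 7.6 × 250 × 1/45 = 42.22 from the shared-equipment pool, for a payoff of 92.22.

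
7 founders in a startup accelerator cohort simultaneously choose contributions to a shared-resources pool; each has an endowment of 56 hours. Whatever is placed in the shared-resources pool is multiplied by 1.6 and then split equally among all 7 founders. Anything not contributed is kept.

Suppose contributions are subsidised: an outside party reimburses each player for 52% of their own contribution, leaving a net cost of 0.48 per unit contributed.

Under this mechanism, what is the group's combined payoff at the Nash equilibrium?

392.00 hours

The effective private return is (1.6/7) / 0.48 = 0.4762, which is still under 1, so the mechanism doesn't change anyone's dominant strategy: zero contribution.
Everyone keeps their endowment and the group total is 7 × 56 = 392.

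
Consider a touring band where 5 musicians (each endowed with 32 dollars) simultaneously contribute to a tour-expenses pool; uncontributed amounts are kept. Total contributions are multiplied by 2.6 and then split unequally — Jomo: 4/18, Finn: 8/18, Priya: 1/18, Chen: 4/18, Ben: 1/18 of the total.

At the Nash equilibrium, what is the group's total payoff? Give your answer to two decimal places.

For player j, contributing a unit is worthwhile iff 2.6 × (j's share) ≥ 1, i.e. iff j's share is at least 0.3846.
Finn alone (share 8/18) is above the threshold, contributing 32; the remaining 4 contribute 0. Total contributed: 32.
The tour-expenses pool pays out 2.6 × 32 = 83.20 in total (split across the unequal shares, but the aggregate is all that matters for the group sum).
The 4 free-riders keep 32 each, adding 128. Group total = 128 + 83.20 = 211.20.

211.20 dollars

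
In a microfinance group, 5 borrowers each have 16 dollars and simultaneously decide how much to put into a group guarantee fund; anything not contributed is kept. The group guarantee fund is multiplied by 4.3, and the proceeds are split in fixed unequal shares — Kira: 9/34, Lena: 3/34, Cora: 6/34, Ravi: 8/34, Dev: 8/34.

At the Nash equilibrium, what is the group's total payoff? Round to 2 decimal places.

238.40 dollars

Player j's private return per contributed unit is 4.3 × (j's share). Contributing is weakly dominant for j when that share is at least 1/4.3 = 0.2326, and contributing 0 is dominant otherwise.
The shares above 0.2326 belong to Kira, Ravi and Dev, contributing 16 each; the remaining 2 contribute 0. Total contributed: 48.
The group guarantee fund pays out 4.3 × 48 = 206.40 in total (split across the unequal shares, but the aggregate is all that matters for the group sum).
The 2 free-riders keep 16 each, adding 32. Group total = 32 + 206.40 = 238.40.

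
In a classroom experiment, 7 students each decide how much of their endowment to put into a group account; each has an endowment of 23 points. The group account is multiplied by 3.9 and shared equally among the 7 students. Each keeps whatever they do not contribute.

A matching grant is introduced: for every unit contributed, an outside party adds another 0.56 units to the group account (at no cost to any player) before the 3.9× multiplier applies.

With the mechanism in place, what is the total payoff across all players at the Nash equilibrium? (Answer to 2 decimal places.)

161.00 points

With the mechanism, a contributed unit returns 3.9 × 1.56 / 7 = 0.8691 per unit of net cost — still below 1 — so contributing 0 remains dominant for every player.
Everyone keeps their endowment and the group total is 7 × 23 = 161.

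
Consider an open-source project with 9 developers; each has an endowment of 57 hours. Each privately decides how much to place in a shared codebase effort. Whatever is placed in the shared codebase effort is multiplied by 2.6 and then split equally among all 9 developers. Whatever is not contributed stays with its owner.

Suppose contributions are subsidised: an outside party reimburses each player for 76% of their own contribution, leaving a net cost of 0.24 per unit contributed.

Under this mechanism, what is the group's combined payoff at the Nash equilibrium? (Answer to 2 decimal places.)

1723.68 hours

The effective private return per unit is now (2.6/9) / 0.24 = 1.2037 > 1, so every player's dominant strategy flips to full contribution.
So the Nash equilibrium is full contribution by all 9; the group earns 9 × (57 × 0.76 + 2.6 × 57) = 1723.68.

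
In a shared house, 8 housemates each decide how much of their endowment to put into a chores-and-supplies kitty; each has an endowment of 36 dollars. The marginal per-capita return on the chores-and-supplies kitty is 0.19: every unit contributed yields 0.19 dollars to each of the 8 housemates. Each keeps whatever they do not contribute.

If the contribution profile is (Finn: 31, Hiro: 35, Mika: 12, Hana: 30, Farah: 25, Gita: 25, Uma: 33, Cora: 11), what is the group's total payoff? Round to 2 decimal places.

393.04 dollars

Total contributed: 31 + 35 + 12 + 30 + 25 + 25 + 33 + 11 = 202; total kept: 8 × 36 − 202 = 86.
The chores-and-supplies kitty pays out 0.19 × 8 × 202 = 307.04 in aggregate.
Group total = 86 + 307.04 = 393.04.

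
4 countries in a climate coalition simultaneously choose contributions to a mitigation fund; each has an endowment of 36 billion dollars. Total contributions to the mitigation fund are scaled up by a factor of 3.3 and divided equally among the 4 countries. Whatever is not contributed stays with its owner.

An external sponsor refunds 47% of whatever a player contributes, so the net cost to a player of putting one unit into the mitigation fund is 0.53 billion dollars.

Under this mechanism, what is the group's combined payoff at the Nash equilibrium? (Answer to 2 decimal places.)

With the mechanism, a contributed unit returns (3.3/4) / 0.53 = 1.5566 per unit of net cost to the contributor — now above 1 — so contributing fully is weakly dominant for every player.
So the Nash equilibrium is full contribution by all 4; the group earns 4 × (36 × 0.47 + 3.3 × 36) = 542.88.

542.88 billion dollars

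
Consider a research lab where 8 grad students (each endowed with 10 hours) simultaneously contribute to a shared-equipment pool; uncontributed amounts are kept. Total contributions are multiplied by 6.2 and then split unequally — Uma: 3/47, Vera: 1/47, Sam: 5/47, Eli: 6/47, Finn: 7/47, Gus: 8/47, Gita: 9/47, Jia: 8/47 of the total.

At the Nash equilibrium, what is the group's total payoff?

236.00 hours

For player j, contributing a unit is worthwhile iff 6.2 × (j's share) ≥ 1, i.e. iff j's share is at least 0.1613.
The shares above 0.1613 belong to Gus, Gita and Jia, contributing 10 each; the remaining 5 contribute 0. Total contributed: 30.
The shared-equipment pool pays out 6.2 × 30 = 186.00 in total (split across the unequal shares, but the aggregate is all that matters for the group sum).
The 5 free-riders keep 10 each, adding 50. Group total = 50 + 186.00 = 236.00.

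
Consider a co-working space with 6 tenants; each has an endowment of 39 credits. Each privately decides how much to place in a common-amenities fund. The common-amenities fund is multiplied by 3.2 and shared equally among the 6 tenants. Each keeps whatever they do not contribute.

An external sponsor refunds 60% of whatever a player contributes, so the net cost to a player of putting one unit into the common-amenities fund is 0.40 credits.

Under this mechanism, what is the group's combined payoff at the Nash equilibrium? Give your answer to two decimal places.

889.20 credits

The effective private return per unit is now (3.2/6) / 0.40 = 1.3333 > 1, so every player's dominant strategy flips to full contribution.
At the Nash equilibrium everyone contributes 39. Group total payoff = 6 × (39 × 0.60 + 3.2 × 39) = 889.20.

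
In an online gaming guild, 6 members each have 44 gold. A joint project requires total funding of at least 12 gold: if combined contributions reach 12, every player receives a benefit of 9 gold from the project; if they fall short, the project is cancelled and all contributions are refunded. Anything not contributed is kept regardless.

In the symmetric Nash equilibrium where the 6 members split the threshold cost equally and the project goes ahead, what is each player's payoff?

51 gold

Equal share of the threshold: 12/6 = 2.
At this profile no one gains by cutting their contribution: any cut drops the total below 12, the project is cancelled, contributions are refunded, and the deviator ends with 44, which is less than 44 − 2 + 9 = 51. Contributing more than 2 just wastes the excess. So contributing exactly 2 is a best response.
Each player's payoff: 44 − 2 + 9 = 51.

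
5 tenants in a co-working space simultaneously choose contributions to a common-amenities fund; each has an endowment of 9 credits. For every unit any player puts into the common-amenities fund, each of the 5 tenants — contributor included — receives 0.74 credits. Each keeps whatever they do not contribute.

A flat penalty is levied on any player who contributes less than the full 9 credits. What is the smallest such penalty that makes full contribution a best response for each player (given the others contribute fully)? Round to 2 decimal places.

2.34 credits

Given the others contribute fully, the best deviation is to contribute 0 (any partial contribution still incurs the fine and gives up units whose private return 0.74 is below 1).
Deviating from 9 to 0 saves 9 credits but forfeits the deviator's share of the drop in the common-amenities fund: 0.74 × 9 = 6.66.
So the deviation gain is 9 − 6.66 = 2.34, and the fine must be at least 2.34 credits to wipe it out.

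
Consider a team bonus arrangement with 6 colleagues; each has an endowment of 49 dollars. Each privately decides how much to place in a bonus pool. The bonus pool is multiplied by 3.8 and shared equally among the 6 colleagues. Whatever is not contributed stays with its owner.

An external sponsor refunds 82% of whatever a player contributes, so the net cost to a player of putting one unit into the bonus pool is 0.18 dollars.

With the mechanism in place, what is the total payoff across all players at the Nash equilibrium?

1358.28 dollars

The effective private return per unit is now (3.8/6) / 0.18 = 3.5185 > 1, so every player's dominant strategy flips to full contribution.
So the Nash equilibrium is full contribution by all 6; the group earns 6 × (49 × 0.82 + 3.8 × 49) = 1358.28.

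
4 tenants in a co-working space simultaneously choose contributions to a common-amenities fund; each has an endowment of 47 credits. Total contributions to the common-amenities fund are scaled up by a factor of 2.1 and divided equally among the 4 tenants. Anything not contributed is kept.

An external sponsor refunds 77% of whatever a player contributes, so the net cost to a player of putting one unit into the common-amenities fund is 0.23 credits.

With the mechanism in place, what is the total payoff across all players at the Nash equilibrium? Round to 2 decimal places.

539.56 credits

With the mechanism, a contributed unit returns (2.1/4) / 0.23 = 2.2826 per unit of net cost to the contributor — now above 1 — so contributing fully is weakly dominant for every player.
So the Nash equilibrium is full contribution by all 4; the group earns 4 × (47 × 0.77 + 2.1 × 47) = 539.56.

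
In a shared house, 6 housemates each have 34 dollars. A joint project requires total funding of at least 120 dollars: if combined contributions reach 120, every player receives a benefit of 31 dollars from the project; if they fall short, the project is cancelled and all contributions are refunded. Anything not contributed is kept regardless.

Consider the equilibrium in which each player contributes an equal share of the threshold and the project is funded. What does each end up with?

Equal share of the threshold: 120/6 = 20.
At this profile no one gains by cutting their contribution: any cut drops the total below 120, the project is cancelled, contributions are refunded, and the deviator ends with 34, which is less than 34 − 20 + 31 = 45. Contributing more than 20 just wastes the excess. So contributing exactly 20 is a best response.
Each player's payoff: 34 − 20 + 31 = 45.

45 dollars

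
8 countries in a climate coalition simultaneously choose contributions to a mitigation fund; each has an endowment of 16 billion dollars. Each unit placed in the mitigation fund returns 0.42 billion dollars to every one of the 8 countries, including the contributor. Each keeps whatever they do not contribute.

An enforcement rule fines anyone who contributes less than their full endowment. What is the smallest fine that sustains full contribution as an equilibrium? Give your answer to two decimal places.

Given the others contribute fully, the best deviation is to contribute 0 (any partial contribution still incurs the fine and gives up units whose private return 0.42 is below 1).
Deviating from 16 to 0 saves 16 billion dollars but forfeits the deviator's share of the drop in the mitigation fund: 0.42 × 16 = 6.72.
So the deviation gain is 16 − 6.72 = 9.28, and the fine must be at least 9.28 billion dollars to wipe it out.

9.28 billion dollars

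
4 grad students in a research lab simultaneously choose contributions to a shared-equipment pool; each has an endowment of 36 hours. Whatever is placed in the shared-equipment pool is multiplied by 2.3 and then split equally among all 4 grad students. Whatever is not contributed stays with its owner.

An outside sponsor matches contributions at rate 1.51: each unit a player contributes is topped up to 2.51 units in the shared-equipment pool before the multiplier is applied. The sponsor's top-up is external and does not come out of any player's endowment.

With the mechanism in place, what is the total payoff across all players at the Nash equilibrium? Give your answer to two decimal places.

With the mechanism, a contributed unit returns 2.3 × 2.51 / 4 = 1.4433 per unit of net cost to the contributor — now above 1 — so contributing fully is weakly dominant for every player.
So the Nash equilibrium is full contribution by all 4; the group earns 2.3 × 2.51 × 144 = 831.31.

831.31 hours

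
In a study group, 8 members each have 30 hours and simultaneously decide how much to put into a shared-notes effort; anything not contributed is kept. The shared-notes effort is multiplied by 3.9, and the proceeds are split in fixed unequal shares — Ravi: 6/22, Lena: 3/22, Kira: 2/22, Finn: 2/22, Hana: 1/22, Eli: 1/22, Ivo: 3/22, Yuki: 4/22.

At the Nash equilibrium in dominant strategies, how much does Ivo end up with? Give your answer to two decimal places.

A player with share s gets back 3.9·s per unit contributed, so full contribution is dominant for anyone with s > 1/3.9 = 0.2564 and zero contribution is dominant for anyone below.
The only share above 0.2564 is Ravi's 6/22, contributing 30; the remaining 7 contribute 0. Total contributed: 30.
Ivo keeps 30 and receives 3.9 × 30 × 3/22 = 15.95 from the shared-notes effort, for a payoff of 45.95.

45.95 hours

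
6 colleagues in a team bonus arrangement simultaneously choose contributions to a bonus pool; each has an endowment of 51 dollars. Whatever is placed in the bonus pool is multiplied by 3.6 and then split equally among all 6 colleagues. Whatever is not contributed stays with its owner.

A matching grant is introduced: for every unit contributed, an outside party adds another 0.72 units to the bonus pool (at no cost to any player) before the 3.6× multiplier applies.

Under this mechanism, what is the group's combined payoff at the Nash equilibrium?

With the mechanism, a contributed unit returns 3.6 × 1.72 / 6 = 1.0320 per unit of net cost to the contributor — now above 1 — so contributing fully is weakly dominant for every player.
So the Nash equilibrium is full contribution by all 6; the group earns 3.6 × 1.72 × 306 = 1894.75.

1894.75 dollars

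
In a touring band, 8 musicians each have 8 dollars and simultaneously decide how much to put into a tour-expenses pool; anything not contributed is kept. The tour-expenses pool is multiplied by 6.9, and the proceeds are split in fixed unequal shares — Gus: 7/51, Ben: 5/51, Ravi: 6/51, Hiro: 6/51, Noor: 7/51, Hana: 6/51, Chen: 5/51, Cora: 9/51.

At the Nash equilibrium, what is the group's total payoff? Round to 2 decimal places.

For player j, contributing a unit is worthwhile iff 6.9 × (j's share) ≥ 1, i.e. iff j's share is at least 0.1449.
Only Cora (9/51) clears that bar, contributing 8; the remaining 7 contribute 0. Total contributed: 8.
The tour-expenses pool pays out 6.9 × 8 = 55.20 in total (split across the unequal shares, but the aggregate is all that matters for the group sum).
The 7 free-riders keep 8 each, adding 56. Group total = 56 + 55.20 = 111.20.

111.20 dollars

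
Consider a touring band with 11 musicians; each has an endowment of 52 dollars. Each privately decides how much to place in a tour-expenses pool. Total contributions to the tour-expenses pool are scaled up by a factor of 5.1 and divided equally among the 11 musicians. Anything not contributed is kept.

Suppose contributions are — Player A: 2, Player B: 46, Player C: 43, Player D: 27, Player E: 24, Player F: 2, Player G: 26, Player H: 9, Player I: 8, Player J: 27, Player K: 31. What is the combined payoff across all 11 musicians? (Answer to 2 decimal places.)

1576.50 dollars

Total contributed: 2 + 46 + 43 + 27 + 24 + 2 + 26 + 9 + 8 + 27 + 31 = 245; total kept: 11 × 52 − 245 = 327.
The tour-expenses pool pays out 5.1 × 245 = 1249.50 in aggregate.
Group total = 327 + 1249.50 = 1576.50.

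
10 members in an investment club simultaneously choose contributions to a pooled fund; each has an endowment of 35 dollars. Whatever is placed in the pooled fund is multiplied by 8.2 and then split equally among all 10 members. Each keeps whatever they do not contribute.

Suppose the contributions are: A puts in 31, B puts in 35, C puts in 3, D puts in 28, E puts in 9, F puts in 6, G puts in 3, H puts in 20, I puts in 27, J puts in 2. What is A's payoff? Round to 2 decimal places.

Total contributed: 31 + 35 + 3 + 28 + 9 + 6 + 3 + 20 + 27 + 2 = 164.
Each receives 8.2 × 164 / 10 = 134.48 from the pooled fund.
A keeps 35 − 31 = 4, so A's payoff is 4 + 134.48 = 138.48.

138.48 dollars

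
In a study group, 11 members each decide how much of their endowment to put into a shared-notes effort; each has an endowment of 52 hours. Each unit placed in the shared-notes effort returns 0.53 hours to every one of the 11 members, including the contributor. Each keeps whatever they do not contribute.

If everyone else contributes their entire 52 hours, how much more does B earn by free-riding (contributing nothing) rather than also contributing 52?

24.44 hours

Switching from a contribution of 52 to 0 lets B keep an extra 52 hours, but lowers the shared-notes effort by 52, which costs B their own share of that drop: 0.53 × 52 = 27.56.
Net gain = 52 − 27.56 = 24.44. The private return per contributed unit (0.53) is below 1, so free-riding is indeed the best response regardless of what the others do.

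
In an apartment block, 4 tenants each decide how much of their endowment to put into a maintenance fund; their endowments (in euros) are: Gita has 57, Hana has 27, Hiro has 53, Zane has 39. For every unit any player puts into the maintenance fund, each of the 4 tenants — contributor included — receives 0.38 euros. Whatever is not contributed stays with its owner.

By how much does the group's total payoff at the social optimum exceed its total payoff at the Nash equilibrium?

91.52 euros

The private return per contributed unit is 0.38 < 1 for everyone, so the Nash equilibrium is zero contribution and the group total is Σ E_j = 57 + 27 + 53 + 39 = 176.
Each contributed unit returns 1.520 to the group, so the social optimum is full contribution by everyone: group total = 1.520 × 176 = 267.52.
Efficiency loss = (1.520 − 1) × 176 = 91.52.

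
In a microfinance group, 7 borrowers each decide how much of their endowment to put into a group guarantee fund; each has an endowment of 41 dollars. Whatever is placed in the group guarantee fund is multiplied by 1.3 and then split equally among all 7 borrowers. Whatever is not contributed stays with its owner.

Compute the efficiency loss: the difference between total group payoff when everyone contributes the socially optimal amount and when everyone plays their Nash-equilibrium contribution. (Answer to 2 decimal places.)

86.10 dollars

Each contributed unit returns 1.3/7 = 0.1857 to its contributor — below 1 — so contributing 0 is dominant for every player. At the Nash equilibrium everyone keeps their 41, and the group total is 7 × 41 = 287.
Each contributed unit returns 1.300 to the group as a whole (0.1857 to each of 7 players), which exceeds 1, so the social optimum is full contribution: group total = 1.300 × 287 = 373.10.
Efficiency loss = 373.10 − 287 = 86.10.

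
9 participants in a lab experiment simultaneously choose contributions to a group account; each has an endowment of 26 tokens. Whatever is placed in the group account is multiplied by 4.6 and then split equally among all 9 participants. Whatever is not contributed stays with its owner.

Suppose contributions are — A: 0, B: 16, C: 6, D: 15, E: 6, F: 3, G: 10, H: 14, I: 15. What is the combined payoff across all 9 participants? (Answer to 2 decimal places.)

540.00 tokens

Total contributed: 0 + 16 + 6 + 15 + 6 + 3 + 10 + 14 + 15 = 85; total kept: 9 × 26 − 85 = 149.
The group account pays out 4.6 × 85 = 391.00 in aggregate.
Group total = 149 + 391.00 = 540.00.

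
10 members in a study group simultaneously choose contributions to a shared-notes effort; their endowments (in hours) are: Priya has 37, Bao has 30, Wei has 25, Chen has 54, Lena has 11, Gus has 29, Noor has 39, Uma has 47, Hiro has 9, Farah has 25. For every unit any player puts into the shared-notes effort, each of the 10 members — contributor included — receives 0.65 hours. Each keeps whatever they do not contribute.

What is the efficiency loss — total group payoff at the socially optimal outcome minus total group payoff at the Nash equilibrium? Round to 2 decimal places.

1683.00 hours

The private return per contributed unit is 0.65 < 1 for everyone, so the Nash equilibrium is zero contribution and the group total is Σ E_j = 37 + 30 + 25 + 54 + 11 + 29 + 39 + 47 + 9 + 25 = 306.
Each contributed unit returns 6.500 to the group, so the social optimum is full contribution by everyone: group total = 6.500 × 306 = 1989.00.
Efficiency loss = (6.500 − 1) × 306 = 1683.00.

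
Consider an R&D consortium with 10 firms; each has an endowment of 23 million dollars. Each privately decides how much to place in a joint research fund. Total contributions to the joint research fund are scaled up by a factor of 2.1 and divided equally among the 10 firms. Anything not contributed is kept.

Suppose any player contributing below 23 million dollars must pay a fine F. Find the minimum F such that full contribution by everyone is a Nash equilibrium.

18.17 million dollars

Given the others contribute fully, the best deviation is to contribute 0 (any partial contribution still incurs the fine and gives up units whose private return 0.2100 is below 1).
Deviating from 23 to 0 saves 23 million dollars but forfeits the deviator's share of the drop in the joint research fund: 2.1/10 × 23 = 4.83.
So the deviation gain is 23 − 4.83 = 18.17, and the fine must be at least 18.17 million dollars to wipe it out.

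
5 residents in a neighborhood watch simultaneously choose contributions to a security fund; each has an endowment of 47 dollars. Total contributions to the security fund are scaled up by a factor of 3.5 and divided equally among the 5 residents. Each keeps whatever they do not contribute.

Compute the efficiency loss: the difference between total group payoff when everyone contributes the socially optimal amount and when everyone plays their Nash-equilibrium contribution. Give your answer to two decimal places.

587.50 dollars

Each contributed unit returns 3.5/5 = 0.7000 to its contributor — below 1 — so contributing 0 is dominant for every player. At the Nash equilibrium everyone keeps their 47, and the group total is 5 × 47 = 235.
Each contributed unit returns 3.500 to the group as a whole (0.7000 to each of 5 players), which exceeds 1, so the social optimum is full contribution: group total = 3.500 × 235 = 822.50.
Efficiency loss = 822.50 − 235 = 587.50.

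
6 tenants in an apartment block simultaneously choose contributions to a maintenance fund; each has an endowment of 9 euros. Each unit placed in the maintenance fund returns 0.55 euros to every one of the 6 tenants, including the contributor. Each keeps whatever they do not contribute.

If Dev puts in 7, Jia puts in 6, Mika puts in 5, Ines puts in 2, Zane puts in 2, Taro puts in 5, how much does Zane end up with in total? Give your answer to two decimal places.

Total contributed: 7 + 6 + 5 + 2 + 2 + 5 = 27.
Each receives 0.55 × 27 = 14.85 from the maintenance fund.
Zane keeps 9 − 2 = 7, so Zane's payoff is 7 + 14.85 = 21.85.

21.85 euros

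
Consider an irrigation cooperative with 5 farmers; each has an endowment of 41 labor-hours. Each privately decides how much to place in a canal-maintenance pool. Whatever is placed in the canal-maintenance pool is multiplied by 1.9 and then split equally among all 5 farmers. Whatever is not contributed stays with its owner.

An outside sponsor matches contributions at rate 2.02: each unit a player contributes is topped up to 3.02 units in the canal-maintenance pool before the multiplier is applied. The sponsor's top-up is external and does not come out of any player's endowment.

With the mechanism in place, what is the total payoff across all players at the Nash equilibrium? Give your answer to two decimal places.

With the mechanism, a contributed unit returns 1.9 × 3.02 / 5 = 1.1476 per unit of net cost to the contributor — now above 1 — so contributing fully is weakly dominant for every player.
So the Nash equilibrium is full contribution by all 5; the group earns 1.9 × 3.02 × 205 = 1176.29.

1176.29 labor-hours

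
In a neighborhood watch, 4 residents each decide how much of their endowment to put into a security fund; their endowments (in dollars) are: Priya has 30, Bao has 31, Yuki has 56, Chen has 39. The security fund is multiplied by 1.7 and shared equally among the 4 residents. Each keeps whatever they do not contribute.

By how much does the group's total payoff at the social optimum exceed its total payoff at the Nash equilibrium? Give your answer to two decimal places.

The private return per contributed unit is 1.7/4 = 0.4250 < 1 for every player regardless of endowment, so the Nash equilibrium is zero contribution and the group total is Σ E_j = 30 + 31 + 56 + 39 = 156.
Each contributed unit returns 1.700 to the group, so the social optimum is full contribution by everyone: group total = 1.700 × 156 = 265.20.
Efficiency loss = (1.700 − 1) × 156 = 109.20.

109.20 dollars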